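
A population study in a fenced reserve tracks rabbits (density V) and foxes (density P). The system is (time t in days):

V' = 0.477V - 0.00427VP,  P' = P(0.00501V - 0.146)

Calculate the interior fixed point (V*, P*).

Set dP/dt = 0 with P > 0: 0.00501V - 0.146 = 0, so V* = 0.146/0.00501 = 29.1.
Set dV/dt = 0 with V > 0: 0.477 - 0.00427P = 0, so P* = 0.477/0.00427 = 112.

V* ≈ 29.1, P* ≈ 112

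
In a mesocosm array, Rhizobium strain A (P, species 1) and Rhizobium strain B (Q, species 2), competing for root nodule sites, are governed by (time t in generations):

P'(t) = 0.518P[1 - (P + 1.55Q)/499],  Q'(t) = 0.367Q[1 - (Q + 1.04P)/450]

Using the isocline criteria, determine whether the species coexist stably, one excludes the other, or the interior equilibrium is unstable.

Compare the nullcline intercepts: K1/α12 = 499/1.55 = 322 < K2 = 450; K2/α21 = 450/1.04 = 433 < K1 = 499.
Since both are reversed, neither can invade when rare; the interior point is a saddle.

unstable coexistence (outcome depends on initial conditions)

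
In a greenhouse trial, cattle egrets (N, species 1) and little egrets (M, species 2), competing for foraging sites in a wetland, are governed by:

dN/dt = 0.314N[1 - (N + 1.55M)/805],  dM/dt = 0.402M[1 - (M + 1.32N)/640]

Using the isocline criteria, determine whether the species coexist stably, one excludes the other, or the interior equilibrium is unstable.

unstable coexistence (outcome depends on initial conditions)

Compare the nullcline intercepts: K1/α12 = 805/1.55 = 519 < K2 = 640; K2/α21 = 640/1.32 = 485 < K1 = 805.
Since both are reversed, neither can invade when rare; the interior point is a saddle.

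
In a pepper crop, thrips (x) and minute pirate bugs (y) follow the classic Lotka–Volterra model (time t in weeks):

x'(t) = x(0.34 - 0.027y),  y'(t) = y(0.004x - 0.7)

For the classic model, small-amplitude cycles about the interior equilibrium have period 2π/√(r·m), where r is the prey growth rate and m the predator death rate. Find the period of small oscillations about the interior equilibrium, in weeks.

Here r = 0.34 and m = 0.7, so r·m = 0.238.
ω = √0.238 = 0.488 per week, hence T = 2π/ω ≈ 12.9 weeks.

T ≈ 12.9 weeks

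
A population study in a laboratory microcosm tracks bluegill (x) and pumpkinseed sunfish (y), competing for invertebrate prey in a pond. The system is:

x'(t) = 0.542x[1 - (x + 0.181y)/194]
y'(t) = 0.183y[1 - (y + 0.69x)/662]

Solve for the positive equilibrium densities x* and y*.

Setting both brackets to zero gives the nullclines x + 0.181y = 194 and 0.69x + y = 662.
Substituting y = 662 - 0.69x into the first: x(1 - 0.181·0.69) = 194 - 0.181·662.
So x* = 74.2/0.875 = 84.8, and then y* = 662 - 0.69·84.8 = 604.

x* ≈ 84.8, y* ≈ 604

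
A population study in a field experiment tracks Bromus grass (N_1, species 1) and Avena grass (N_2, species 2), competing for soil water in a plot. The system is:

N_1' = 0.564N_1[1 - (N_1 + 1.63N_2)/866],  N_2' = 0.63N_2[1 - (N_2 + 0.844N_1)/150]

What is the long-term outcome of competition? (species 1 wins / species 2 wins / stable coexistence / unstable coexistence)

Compare the nullcline intercepts: K1/α12 = 866/1.63 = 531 > K2 = 150; K2/α21 = 150/0.844 = 178 < K1 = 866.
Since the inequalities point opposite ways, species 1 can invade but species 2 cannot.

species 1 excludes species 2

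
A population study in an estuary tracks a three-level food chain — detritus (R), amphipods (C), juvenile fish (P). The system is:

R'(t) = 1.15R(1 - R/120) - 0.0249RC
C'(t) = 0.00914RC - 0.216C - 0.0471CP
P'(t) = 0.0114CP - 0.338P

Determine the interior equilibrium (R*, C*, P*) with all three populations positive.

R* ≈ 43, C* ≈ 29.6, P* ≈ 3.75

From dP/dt = 0: 0.0114C* = 0.338, so C* = 29.6.
From dR/dt = 0: 1.15(1 - R*/120) = 0.0249·29.6, giving R* = 120·(1 - 0.642) = 43.
From dC/dt = 0: 0.00914·43 - 0.216 = 0.0471P*, so P* = 0.177/0.0471 = 3.75.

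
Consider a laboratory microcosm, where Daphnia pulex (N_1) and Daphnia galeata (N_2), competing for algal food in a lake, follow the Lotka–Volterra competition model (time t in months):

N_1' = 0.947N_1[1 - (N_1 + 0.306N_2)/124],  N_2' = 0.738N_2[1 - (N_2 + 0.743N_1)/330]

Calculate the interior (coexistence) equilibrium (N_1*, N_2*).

N_1* ≈ 29.8, N_2* ≈ 308

Setting both brackets to zero gives the nullclines N_1 + 0.306N_2 = 124 and 0.743N_1 + N_2 = 330.
Substituting N_2 = 330 - 0.743N_1 into the first: N_1(1 - 0.306·0.743) = 124 - 0.306·330.
So N_1* = 23/0.773 = 29.8, and then N_2* = 330 - 0.743·29.8 = 308.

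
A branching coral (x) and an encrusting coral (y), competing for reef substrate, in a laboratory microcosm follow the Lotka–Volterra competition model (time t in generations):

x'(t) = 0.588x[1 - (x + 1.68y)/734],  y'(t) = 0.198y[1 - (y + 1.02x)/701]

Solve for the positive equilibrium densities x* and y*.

x* ≈ 622, y* ≈ 66.8

Setting both brackets to zero gives the nullclines x + 1.68y = 734 and 1.02x + y = 701.
Substituting y = 701 - 1.02x into the first: x(1 - 1.68·1.02) = 734 - 1.68·701.
So x* = -444/-0.714 = 622, and then y* = 701 - 1.02·622 = 66.8.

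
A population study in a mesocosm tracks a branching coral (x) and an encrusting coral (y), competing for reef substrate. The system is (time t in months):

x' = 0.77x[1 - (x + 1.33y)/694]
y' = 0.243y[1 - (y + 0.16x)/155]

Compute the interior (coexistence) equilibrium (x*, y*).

Setting both brackets to zero gives the nullclines x + 1.33y = 694 and 0.16x + y = 155.
Substituting y = 155 - 0.16x into the first: x(1 - 1.33·0.16) = 694 - 1.33·155.
So x* = 488/0.787 = 620, and then y* = 155 - 0.16·620 = 55.8.

x* ≈ 620, y* ≈ 55.8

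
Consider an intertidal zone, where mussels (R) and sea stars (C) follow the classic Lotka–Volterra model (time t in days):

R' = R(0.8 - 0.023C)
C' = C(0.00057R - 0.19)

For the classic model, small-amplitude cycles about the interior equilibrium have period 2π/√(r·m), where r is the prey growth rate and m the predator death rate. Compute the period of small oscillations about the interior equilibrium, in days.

Here r = 0.8 and m = 0.19, so r·m = 0.152.
ω = √0.152 = 0.39 per day, hence T = 2π/ω ≈ 16.1 days.

T ≈ 16.1 days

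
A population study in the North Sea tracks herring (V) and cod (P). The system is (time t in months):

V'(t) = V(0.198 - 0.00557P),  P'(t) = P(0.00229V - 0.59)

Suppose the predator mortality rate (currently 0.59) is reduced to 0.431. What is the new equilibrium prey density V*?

V* ≈ 188

At the interior fixed point, setting dP/dt = 0 with P > 0 fixes V* = (predator death rate)/(VP coefficient) — independent of the other coefficients.
With the change, V* = 0.431/0.00229 = 188; it falls from 258.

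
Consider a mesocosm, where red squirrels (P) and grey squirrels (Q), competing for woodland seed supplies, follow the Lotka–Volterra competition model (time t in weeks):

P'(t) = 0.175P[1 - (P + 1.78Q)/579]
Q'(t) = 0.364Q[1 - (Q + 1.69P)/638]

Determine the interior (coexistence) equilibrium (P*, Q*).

Setting both brackets to zero gives the nullclines P + 1.78Q = 579 and 1.69P + Q = 638.
Substituting Q = 638 - 1.69P into the first: P(1 - 1.78·1.69) = 579 - 1.78·638.
So P* = -557/-2.01 = 277, and then Q* = 638 - 1.69·277 = 170.

P* ≈ 277, Q* ≈ 170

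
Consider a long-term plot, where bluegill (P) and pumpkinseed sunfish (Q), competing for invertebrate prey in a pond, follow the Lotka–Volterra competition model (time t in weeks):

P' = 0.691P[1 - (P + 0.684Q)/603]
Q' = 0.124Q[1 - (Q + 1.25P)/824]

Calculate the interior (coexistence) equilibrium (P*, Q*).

P* ≈ 272, Q* ≈ 484

Setting both brackets to zero gives the nullclines P + 0.684Q = 603 and 1.25P + Q = 824.
Substituting Q = 824 - 1.25P into the first: P(1 - 0.684·1.25) = 603 - 0.684·824.
So P* = 39.4/0.145 = 272, and then Q* = 824 - 1.25·272 = 484.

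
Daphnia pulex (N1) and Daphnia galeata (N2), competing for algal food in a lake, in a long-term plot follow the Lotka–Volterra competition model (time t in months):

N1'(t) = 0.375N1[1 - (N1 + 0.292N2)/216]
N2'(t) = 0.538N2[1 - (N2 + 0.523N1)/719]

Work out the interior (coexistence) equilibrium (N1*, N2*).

N1* ≈ 7.14, N2* ≈ 715

Setting both brackets to zero gives the nullclines N1 + 0.292N2 = 216 and 0.523N1 + N2 = 719.
Substituting N2 = 719 - 0.523N1 into the first: N1(1 - 0.292·0.523) = 216 - 0.292·719.
So N1* = 6.05/0.847 = 7.14, and then N2* = 719 - 0.523·7.14 = 715.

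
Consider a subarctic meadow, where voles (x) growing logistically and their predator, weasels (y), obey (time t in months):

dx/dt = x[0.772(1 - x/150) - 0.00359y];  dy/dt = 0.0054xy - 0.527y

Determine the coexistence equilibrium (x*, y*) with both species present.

x* ≈ 97.6, y* ≈ 75.1

From dy/dt = 0 with y > 0: 0.0054x* = 0.527, so x* = 97.6.
Substitute into dx/dt = 0: 0.772(1 - 97.6/150) = 0.00359y*.
The bracket is 0.349, giving y* = 0.27/0.00359 = 75.1.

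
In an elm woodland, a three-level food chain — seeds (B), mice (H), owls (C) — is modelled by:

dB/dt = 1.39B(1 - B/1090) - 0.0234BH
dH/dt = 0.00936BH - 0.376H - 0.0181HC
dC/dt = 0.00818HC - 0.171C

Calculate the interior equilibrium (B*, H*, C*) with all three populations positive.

B* ≈ 706, H* ≈ 20.9, C* ≈ 345

From dC/dt = 0: 0.00818H* = 0.171, so H* = 20.9.
From dB/dt = 0: 1.39(1 - B*/1090) = 0.0234·20.9, giving B* = 1090·(1 - 0.352) = 706.
From dH/dt = 0: 0.00936·706 - 0.376 = 0.0181C*, so C* = 6.24/0.0181 = 345.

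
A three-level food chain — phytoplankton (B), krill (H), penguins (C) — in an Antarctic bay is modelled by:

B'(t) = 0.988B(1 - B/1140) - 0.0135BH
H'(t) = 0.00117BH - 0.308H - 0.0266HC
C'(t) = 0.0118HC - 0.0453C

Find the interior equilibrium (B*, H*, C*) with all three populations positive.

B* ≈ 1080, H* ≈ 3.84, C* ≈ 35.9

From dC/dt = 0: 0.0118H* = 0.0453, so H* = 3.84.
From dB/dt = 0: 0.988(1 - B*/1140) = 0.0135·3.84, giving B* = 1140·(1 - 0.0525) = 1080.
From dH/dt = 0: 0.00117·1080 - 0.308 = 0.0266C*, so C* = 0.956/0.0266 = 35.9.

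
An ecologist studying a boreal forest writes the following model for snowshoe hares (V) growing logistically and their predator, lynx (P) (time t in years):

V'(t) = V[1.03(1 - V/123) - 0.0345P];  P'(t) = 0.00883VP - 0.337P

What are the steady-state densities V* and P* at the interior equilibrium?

V* ≈ 38.2, P* ≈ 20.6

From dP/dt = 0 with P > 0: 0.00883V* = 0.337, so V* = 38.2.
Substitute into dV/dt = 0: 1.03(1 - 38.2/123) = 0.0345P*.
The bracket is 0.69, giving P* = 0.71/0.0345 = 20.6.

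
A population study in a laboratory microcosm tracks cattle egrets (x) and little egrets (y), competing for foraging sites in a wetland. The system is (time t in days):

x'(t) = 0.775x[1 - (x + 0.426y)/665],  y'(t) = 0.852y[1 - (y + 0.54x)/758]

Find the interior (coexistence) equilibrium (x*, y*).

x* ≈ 444, y* ≈ 518

Setting both brackets to zero gives the nullclines x + 0.426y = 665 and 0.54x + y = 758.
Substituting y = 758 - 0.54x into the first: x(1 - 0.426·0.54) = 665 - 0.426·758.
So x* = 342/0.77 = 444, and then y* = 758 - 0.54·444 = 518.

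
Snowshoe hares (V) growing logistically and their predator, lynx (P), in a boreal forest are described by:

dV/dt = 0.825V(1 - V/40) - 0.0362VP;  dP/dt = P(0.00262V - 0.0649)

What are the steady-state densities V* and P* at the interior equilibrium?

From dP/dt = 0 with P > 0: 0.00262V* = 0.0649, so V* = 24.8.
Substitute into dV/dt = 0: 0.825(1 - 24.8/40) = 0.0362P*.
The bracket is 0.381, giving P* = 0.314/0.0362 = 8.68.

V* ≈ 24.8, P* ≈ 8.68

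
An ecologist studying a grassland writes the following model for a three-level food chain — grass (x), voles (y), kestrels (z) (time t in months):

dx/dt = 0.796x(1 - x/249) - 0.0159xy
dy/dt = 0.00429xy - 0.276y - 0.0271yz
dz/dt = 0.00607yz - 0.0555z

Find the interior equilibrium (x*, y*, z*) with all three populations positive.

x* ≈ 204, y* ≈ 9.14, z* ≈ 22

From dz/dt = 0: 0.00607y* = 0.0555, so y* = 9.14.
From dx/dt = 0: 0.796(1 - x*/249) = 0.0159·9.14, giving x* = 249·(1 - 0.183) = 204.
From dy/dt = 0: 0.00429·204 - 0.276 = 0.0271z*, so z* = 0.597/0.0271 = 22.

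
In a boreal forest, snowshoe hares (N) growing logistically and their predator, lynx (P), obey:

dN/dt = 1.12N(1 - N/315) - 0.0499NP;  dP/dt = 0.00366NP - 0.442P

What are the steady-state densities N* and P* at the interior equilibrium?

From dP/dt = 0 with P > 0: 0.00366N* = 0.442, so N* = 121.
Substitute into dN/dt = 0: 1.12(1 - 121/315) = 0.0499P*.
The bracket is 0.617, giving P* = 0.691/0.0499 = 13.8.

N* ≈ 121, P* ≈ 13.8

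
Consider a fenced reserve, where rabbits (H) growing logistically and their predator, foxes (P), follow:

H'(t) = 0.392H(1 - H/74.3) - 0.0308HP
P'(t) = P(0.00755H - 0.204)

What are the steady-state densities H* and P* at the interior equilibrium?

From dP/dt = 0 with P > 0: 0.00755H* = 0.204, so H* = 27.
Substitute into dH/dt = 0: 0.392(1 - 27/74.3) = 0.0308P*.
The bracket is 0.636, giving P* = 0.249/0.0308 = 8.1.

H* ≈ 27, P* ≈ 8.1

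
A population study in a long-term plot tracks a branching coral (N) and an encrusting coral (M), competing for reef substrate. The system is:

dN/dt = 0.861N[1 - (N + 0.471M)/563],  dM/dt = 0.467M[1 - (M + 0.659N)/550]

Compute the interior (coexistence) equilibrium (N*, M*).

N* ≈ 441, M* ≈ 260

Setting both brackets to zero gives the nullclines N + 0.471M = 563 and 0.659N + M = 550.
Substituting M = 550 - 0.659N into the first: N(1 - 0.471·0.659) = 563 - 0.471·550.
So N* = 304/0.69 = 441, and then M* = 550 - 0.659·441 = 260.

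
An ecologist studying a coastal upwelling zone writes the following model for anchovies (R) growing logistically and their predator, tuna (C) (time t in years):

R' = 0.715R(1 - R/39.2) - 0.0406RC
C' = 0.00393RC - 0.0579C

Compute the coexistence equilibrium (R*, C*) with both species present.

R* ≈ 14.7, C* ≈ 11

From dC/dt = 0 with C > 0: 0.00393R* = 0.0579, so R* = 14.7.
Substitute into dR/dt = 0: 0.715(1 - 14.7/39.2) = 0.0406C*.
The bracket is 0.624, giving C* = 0.446/0.0406 = 11.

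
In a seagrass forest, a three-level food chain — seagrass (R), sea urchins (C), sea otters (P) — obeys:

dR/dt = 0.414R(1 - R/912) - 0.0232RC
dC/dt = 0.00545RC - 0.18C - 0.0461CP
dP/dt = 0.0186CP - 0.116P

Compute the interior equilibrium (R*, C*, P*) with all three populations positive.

R* ≈ 593, C* ≈ 6.24, P* ≈ 66.2

From dP/dt = 0: 0.0186C* = 0.116, so C* = 6.24.
From dR/dt = 0: 0.414(1 - R*/912) = 0.0232·6.24, giving R* = 912·(1 - 0.349) = 593.
From dC/dt = 0: 0.00545·593 - 0.18 = 0.0461P*, so P* = 3.05/0.0461 = 66.2.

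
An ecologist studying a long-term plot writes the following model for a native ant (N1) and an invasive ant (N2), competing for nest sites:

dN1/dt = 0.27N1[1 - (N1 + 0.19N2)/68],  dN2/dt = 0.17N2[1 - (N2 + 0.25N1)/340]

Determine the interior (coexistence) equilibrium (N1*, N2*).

N1* ≈ 3.57, N2* ≈ 339

Setting both brackets to zero gives the nullclines N1 + 0.19N2 = 68 and 0.25N1 + N2 = 340.
Substituting N2 = 340 - 0.25N1 into the first: N1(1 - 0.19·0.25) = 68 - 0.19·340.
So N1* = 3.4/0.953 = 3.57, and then N2* = 340 - 0.25·3.57 = 339.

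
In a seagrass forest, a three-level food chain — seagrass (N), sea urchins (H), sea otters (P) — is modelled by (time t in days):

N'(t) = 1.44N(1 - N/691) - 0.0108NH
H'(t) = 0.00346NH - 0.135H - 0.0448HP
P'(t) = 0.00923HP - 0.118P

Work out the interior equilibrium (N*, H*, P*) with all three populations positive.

From dP/dt = 0: 0.00923H* = 0.118, so H* = 12.8.
From dN/dt = 0: 1.44(1 - N*/691) = 0.0108·12.8, giving N* = 691·(1 - 0.0959) = 625.
From dH/dt = 0: 0.00346·625 - 0.135 = 0.0448P*, so P* = 2.03/0.0448 = 45.2.

N* ≈ 625, H* ≈ 12.8, P* ≈ 45.2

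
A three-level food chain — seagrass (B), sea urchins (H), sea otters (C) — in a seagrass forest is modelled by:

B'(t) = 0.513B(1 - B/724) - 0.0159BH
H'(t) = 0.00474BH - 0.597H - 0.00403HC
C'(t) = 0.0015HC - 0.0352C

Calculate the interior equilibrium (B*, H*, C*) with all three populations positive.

B* ≈ 197, H* ≈ 23.5, C* ≈ 84.1

From dC/dt = 0: 0.0015H* = 0.0352, so H* = 23.5.
From dB/dt = 0: 0.513(1 - B*/724) = 0.0159·23.5, giving B* = 724·(1 - 0.727) = 197.
From dH/dt = 0: 0.00474·197 - 0.597 = 0.00403C*, so C* = 0.339/0.00403 = 84.1.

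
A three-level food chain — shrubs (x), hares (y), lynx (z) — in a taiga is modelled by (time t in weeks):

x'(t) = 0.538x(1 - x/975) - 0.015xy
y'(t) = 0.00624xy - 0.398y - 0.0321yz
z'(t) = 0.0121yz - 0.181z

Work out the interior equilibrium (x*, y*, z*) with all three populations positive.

x* ≈ 568, y* ≈ 15, z* ≈ 98.1

From dz/dt = 0: 0.0121y* = 0.181, so y* = 15.
From dx/dt = 0: 0.538(1 - x*/975) = 0.015·15, giving x* = 975·(1 - 0.417) = 568.
From dy/dt = 0: 0.00624·568 - 0.398 = 0.0321z*, so z* = 3.15/0.0321 = 98.1.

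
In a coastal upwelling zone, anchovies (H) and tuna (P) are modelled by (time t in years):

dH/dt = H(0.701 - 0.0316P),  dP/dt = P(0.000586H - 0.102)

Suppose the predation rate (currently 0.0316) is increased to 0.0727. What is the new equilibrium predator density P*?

At the interior fixed point, setting dH/dt = 0 with H > 0 fixes P* = (prey growth rate)/(HP coefficient) — independent of the other coefficients.
With the change, P* = 0.701/0.0727 = 9.64; it falls from 22.2.

P* ≈ 9.64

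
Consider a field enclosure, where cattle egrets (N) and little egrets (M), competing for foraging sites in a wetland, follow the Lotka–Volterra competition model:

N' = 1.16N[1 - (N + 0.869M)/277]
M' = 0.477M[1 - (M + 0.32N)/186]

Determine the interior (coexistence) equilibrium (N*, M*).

Setting both brackets to zero gives the nullclines N + 0.869M = 277 and 0.32N + M = 186.
Substituting M = 186 - 0.32N into the first: N(1 - 0.869·0.32) = 277 - 0.869·186.
So N* = 115/0.722 = 160, and then M* = 186 - 0.32·160 = 135.

N* ≈ 160, M* ≈ 135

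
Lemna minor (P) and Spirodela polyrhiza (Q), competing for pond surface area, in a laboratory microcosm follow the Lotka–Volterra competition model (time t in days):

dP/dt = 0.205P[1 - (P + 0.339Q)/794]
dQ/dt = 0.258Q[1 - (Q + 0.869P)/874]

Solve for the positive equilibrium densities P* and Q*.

Setting both brackets to zero gives the nullclines P + 0.339Q = 794 and 0.869P + Q = 874.
Substituting Q = 874 - 0.869P into the first: P(1 - 0.339·0.869) = 794 - 0.339·874.
So P* = 498/0.705 = 706, and then Q* = 874 - 0.869·706 = 261.

P* ≈ 706, Q* ≈ 261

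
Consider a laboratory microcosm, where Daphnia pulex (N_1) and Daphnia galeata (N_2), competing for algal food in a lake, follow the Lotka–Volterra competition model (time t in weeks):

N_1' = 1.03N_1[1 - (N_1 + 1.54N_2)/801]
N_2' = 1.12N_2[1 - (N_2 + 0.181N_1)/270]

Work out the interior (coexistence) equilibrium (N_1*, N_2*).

N_1* ≈ 534, N_2* ≈ 173

Setting both brackets to zero gives the nullclines N_1 + 1.54N_2 = 801 and 0.181N_1 + N_2 = 270.
Substituting N_2 = 270 - 0.181N_1 into the first: N_1(1 - 1.54·0.181) = 801 - 1.54·270.
So N_1* = 385/0.721 = 534, and then N_2* = 270 - 0.181·534 = 173.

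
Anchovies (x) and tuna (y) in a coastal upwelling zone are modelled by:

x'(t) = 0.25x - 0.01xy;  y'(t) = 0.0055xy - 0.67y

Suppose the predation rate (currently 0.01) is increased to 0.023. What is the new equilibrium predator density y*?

At the interior fixed point, setting dx/dt = 0 with x > 0 fixes y* = (prey growth rate)/(xy coefficient) — independent of the other coefficients.
With the change, y* = 0.25/0.023 = 10.9; it falls from 25.

y* ≈ 10.9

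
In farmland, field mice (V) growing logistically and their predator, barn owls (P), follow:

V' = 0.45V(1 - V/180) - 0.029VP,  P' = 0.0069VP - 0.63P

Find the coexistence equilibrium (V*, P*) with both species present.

V* ≈ 91.3, P* ≈ 7.65

From dP/dt = 0 with P > 0: 0.0069V* = 0.63, so V* = 91.3.
Substitute into dV/dt = 0: 0.45(1 - 91.3/180) = 0.029P*.
The bracket is 0.493, giving P* = 0.222/0.029 = 7.65.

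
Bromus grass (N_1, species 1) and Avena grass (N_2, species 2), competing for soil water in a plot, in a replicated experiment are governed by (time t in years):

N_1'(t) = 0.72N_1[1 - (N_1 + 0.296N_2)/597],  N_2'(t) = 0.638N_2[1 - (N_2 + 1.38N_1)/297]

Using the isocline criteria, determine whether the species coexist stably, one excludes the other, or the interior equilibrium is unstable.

species 1 excludes species 2

Compare the nullcline intercepts: K1/α12 = 597/0.296 = 2020 > K2 = 297; K2/α21 = 297/1.38 = 215 < K1 = 597.
Since the inequalities point opposite ways, species 1 can invade but species 2 cannot.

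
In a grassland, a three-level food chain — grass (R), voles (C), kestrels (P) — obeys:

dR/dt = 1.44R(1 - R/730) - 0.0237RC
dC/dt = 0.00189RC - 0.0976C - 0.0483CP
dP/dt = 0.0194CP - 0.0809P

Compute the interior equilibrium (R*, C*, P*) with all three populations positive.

R* ≈ 680, C* ≈ 4.17, P* ≈ 24.6

From dP/dt = 0: 0.0194C* = 0.0809, so C* = 4.17.
From dR/dt = 0: 1.44(1 - R*/730) = 0.0237·4.17, giving R* = 730·(1 - 0.0686) = 680.
From dC/dt = 0: 0.00189·680 - 0.0976 = 0.0483P*, so P* = 1.19/0.0483 = 24.6.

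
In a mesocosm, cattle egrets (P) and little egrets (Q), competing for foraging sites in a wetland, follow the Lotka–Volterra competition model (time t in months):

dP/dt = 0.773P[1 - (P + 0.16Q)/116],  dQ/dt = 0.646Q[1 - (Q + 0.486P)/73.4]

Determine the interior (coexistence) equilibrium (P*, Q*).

Setting both brackets to zero gives the nullclines P + 0.16Q = 116 and 0.486P + Q = 73.4.
Substituting Q = 73.4 - 0.486P into the first: P(1 - 0.16·0.486) = 116 - 0.16·73.4.
So P* = 104/0.922 = 113, and then Q* = 73.4 - 0.486·113 = 18.5.

P* ≈ 113, Q* ≈ 18.5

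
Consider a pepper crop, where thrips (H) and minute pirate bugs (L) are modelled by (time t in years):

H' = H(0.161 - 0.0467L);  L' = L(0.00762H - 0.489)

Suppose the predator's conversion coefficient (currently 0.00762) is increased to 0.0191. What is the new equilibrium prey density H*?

H* ≈ 25.6

At the interior fixed point, setting dL/dt = 0 with L > 0 fixes H* = (predator death rate)/(HL coefficient) — independent of the other coefficients.
With the change, H* = 0.489/0.0191 = 25.6; it falls from 64.2.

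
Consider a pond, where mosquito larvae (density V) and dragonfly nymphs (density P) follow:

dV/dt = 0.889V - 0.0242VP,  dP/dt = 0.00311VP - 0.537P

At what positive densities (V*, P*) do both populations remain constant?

V* ≈ 173, P* ≈ 36.7

Set dP/dt = 0 with P > 0: 0.00311V - 0.537 = 0, so V* = 0.537/0.00311 = 173.
Set dV/dt = 0 with V > 0: 0.889 - 0.0242P = 0, so P* = 0.889/0.0242 = 36.7.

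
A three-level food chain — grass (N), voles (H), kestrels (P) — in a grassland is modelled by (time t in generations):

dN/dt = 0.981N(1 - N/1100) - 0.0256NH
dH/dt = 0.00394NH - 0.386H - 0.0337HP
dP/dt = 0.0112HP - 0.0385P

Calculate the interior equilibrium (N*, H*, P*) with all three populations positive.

From dP/dt = 0: 0.0112H* = 0.0385, so H* = 3.44.
From dN/dt = 0: 0.981(1 - N*/1100) = 0.0256·3.44, giving N* = 1100·(1 - 0.0897) = 1000.
From dH/dt = 0: 0.00394·1000 - 0.386 = 0.0337P*, so P* = 3.56/0.0337 = 106.

N* ≈ 1000, H* ≈ 3.44, P* ≈ 106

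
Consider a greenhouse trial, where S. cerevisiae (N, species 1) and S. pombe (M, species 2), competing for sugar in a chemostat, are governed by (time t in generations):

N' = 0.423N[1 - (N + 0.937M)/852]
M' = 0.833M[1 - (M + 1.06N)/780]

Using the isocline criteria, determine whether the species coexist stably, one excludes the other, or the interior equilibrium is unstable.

species 1 excludes species 2

Compare the nullcline intercepts: K1/α12 = 852/0.937 = 909 > K2 = 780; K2/α21 = 780/1.06 = 736 < K1 = 852.
Since the inequalities point opposite ways, species 1 can invade but species 2 cannot.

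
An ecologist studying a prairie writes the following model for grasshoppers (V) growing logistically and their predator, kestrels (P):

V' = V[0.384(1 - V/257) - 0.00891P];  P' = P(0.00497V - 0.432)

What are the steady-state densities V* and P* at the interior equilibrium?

From dP/dt = 0 with P > 0: 0.00497V* = 0.432, so V* = 86.9.
Substitute into dV/dt = 0: 0.384(1 - 86.9/257) = 0.00891P*.
The bracket is 0.662, giving P* = 0.254/0.00891 = 28.5.

V* ≈ 86.9, P* ≈ 28.5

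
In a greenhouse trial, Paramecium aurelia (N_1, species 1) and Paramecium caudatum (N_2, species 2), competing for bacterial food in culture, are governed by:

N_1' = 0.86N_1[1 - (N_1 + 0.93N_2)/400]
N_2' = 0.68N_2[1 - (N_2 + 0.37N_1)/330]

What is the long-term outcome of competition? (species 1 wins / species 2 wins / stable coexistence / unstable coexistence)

stable coexistence

Compare the nullcline intercepts: K1/α12 = 400/0.93 = 430 > K2 = 330; K2/α21 = 330/0.37 = 892 > K1 = 400.
Since both inequalities hold, each species can invade when rare, so the interior equilibrium is stable.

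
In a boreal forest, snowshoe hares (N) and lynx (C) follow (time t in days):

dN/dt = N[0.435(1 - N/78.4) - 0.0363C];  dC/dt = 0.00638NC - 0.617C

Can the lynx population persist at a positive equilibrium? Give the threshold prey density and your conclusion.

The predator equation gives dC/dt > 0 only when N > 0.617/0.00638 = 96.7.
Without the predator, N → K = 78.4. Since 78.4 < 96.7, the predator cannot invade.

Threshold N = 96.7; K < 96.7, so no, the predator goes extinct.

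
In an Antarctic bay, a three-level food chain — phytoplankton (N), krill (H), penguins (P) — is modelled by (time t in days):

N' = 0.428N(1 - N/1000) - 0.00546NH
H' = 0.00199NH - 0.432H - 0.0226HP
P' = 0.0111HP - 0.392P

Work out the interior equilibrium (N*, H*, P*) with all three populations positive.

N* ≈ 549, H* ≈ 35.3, P* ≈ 29.3

From dP/dt = 0: 0.0111H* = 0.392, so H* = 35.3.
From dN/dt = 0: 0.428(1 - N*/1000) = 0.00546·35.3, giving N* = 1000·(1 - 0.451) = 549.
From dH/dt = 0: 0.00199·549 - 0.432 = 0.0226P*, so P* = 0.661/0.0226 = 29.3.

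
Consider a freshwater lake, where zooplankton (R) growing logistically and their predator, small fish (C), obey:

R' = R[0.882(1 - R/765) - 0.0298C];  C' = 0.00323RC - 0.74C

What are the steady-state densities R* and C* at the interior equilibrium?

R* ≈ 229, C* ≈ 20.7

From dC/dt = 0 with C > 0: 0.00323R* = 0.74, so R* = 229.
Substitute into dR/dt = 0: 0.882(1 - 229/765) = 0.0298C*.
The bracket is 0.701, giving C* = 0.618/0.0298 = 20.7.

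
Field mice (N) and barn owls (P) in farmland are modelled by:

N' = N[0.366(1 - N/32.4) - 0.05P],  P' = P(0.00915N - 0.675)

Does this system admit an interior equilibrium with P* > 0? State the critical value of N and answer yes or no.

The predator equation gives dP/dt > 0 only when N > 0.675/0.00915 = 73.8.
Without the predator, N → K = 32.4. Since 32.4 < 73.8, the predator cannot invade.

Threshold N = 73.8; K < 73.8, so no, the predator goes extinct.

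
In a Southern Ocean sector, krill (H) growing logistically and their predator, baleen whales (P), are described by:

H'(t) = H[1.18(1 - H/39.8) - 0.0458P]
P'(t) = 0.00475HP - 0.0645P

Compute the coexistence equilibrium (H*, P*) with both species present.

From dP/dt = 0 with P > 0: 0.00475H* = 0.0645, so H* = 13.6.
Substitute into dH/dt = 0: 1.18(1 - 13.6/39.8) = 0.0458P*.
The bracket is 0.659, giving P* = 0.777/0.0458 = 17.

H* ≈ 13.6, P* ≈ 17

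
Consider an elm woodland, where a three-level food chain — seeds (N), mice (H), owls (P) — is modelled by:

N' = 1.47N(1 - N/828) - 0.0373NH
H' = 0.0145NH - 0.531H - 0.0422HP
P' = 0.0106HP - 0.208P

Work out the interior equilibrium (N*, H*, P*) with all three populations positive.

From dP/dt = 0: 0.0106H* = 0.208, so H* = 19.6.
From dN/dt = 0: 1.47(1 - N*/828) = 0.0373·19.6, giving N* = 828·(1 - 0.498) = 416.
From dH/dt = 0: 0.0145·416 - 0.531 = 0.0422P*, so P* = 5.5/0.0422 = 130.

N* ≈ 416, H* ≈ 19.6, P* ≈ 130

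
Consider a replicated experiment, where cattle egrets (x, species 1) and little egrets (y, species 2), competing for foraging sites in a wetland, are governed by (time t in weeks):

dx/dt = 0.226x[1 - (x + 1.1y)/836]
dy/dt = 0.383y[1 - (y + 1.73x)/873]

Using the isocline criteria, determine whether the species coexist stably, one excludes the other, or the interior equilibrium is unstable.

Compare the nullcline intercepts: K1/α12 = 836/1.1 = 760 < K2 = 873; K2/α21 = 873/1.73 = 505 < K1 = 836.
Since both are reversed, neither can invade when rare; the interior point is a saddle.

unstable coexistence (outcome depends on initial conditions)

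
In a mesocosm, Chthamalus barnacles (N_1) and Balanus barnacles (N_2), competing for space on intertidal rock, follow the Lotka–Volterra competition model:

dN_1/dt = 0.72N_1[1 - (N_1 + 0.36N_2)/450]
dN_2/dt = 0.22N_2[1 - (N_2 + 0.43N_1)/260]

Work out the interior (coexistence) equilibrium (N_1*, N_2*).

N_1* ≈ 422, N_2* ≈ 78.7

Setting both brackets to zero gives the nullclines N_1 + 0.36N_2 = 450 and 0.43N_1 + N_2 = 260.
Substituting N_2 = 260 - 0.43N_1 into the first: N_1(1 - 0.36·0.43) = 450 - 0.36·260.
So N_1* = 356/0.845 = 422, and then N_2* = 260 - 0.43·422 = 78.7.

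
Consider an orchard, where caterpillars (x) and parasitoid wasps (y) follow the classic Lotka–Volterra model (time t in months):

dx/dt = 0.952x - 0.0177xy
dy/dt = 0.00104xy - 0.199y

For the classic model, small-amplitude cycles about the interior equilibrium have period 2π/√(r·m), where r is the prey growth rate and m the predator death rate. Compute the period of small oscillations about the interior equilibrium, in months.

T ≈ 14.4 months

Here r = 0.952 and m = 0.199, so r·m = 0.189.
ω = √0.189 = 0.435 per month, hence T = 2π/ω ≈ 14.4 months.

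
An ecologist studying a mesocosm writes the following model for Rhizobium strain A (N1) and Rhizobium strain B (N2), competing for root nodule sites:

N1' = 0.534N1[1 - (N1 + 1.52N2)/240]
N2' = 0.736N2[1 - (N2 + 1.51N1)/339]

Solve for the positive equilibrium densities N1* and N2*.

Setting both brackets to zero gives the nullclines N1 + 1.52N2 = 240 and 1.51N1 + N2 = 339.
Substituting N2 = 339 - 1.51N1 into the first: N1(1 - 1.52·1.51) = 240 - 1.52·339.
So N1* = -275/-1.3 = 213, and then N2* = 339 - 1.51·213 = 18.1.

N1* ≈ 213, N2* ≈ 18.1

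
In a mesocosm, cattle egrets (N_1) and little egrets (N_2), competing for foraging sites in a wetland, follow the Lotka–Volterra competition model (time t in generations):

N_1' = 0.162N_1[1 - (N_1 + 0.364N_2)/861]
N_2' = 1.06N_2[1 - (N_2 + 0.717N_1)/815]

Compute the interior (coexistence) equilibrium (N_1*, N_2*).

N_1* ≈ 764, N_2* ≈ 267

Setting both brackets to zero gives the nullclines N_1 + 0.364N_2 = 861 and 0.717N_1 + N_2 = 815.
Substituting N_2 = 815 - 0.717N_1 into the first: N_1(1 - 0.364·0.717) = 861 - 0.364·815.
So N_1* = 564/0.739 = 764, and then N_2* = 815 - 0.717·764 = 267.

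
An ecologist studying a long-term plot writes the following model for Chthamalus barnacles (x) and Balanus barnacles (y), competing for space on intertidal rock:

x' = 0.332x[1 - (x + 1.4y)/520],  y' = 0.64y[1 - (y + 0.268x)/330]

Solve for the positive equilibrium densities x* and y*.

Setting both brackets to zero gives the nullclines x + 1.4y = 520 and 0.268x + y = 330.
Substituting y = 330 - 0.268x into the first: x(1 - 1.4·0.268) = 520 - 1.4·330.
So x* = 58/0.625 = 92.8, and then y* = 330 - 0.268·92.8 = 305.

x* ≈ 92.8, y* ≈ 305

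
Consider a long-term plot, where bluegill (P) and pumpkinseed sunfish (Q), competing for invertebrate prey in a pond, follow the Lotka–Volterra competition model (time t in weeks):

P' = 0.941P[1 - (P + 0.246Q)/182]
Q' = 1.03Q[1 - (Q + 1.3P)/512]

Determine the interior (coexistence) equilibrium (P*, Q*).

Setting both brackets to zero gives the nullclines P + 0.246Q = 182 and 1.3P + Q = 512.
Substituting Q = 512 - 1.3P into the first: P(1 - 0.246·1.3) = 182 - 0.246·512.
So P* = 56/0.68 = 82.4, and then Q* = 512 - 1.3·82.4 = 405.

P* ≈ 82.4, Q* ≈ 405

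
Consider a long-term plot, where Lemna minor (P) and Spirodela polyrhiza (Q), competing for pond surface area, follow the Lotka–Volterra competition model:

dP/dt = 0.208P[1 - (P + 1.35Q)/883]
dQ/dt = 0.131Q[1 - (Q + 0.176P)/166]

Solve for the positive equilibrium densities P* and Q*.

Setting both brackets to zero gives the nullclines P + 1.35Q = 883 and 0.176P + Q = 166.
Substituting Q = 166 - 0.176P into the first: P(1 - 1.35·0.176) = 883 - 1.35·166.
So P* = 659/0.762 = 864, and then Q* = 166 - 0.176·864 = 13.9.

P* ≈ 864, Q* ≈ 13.9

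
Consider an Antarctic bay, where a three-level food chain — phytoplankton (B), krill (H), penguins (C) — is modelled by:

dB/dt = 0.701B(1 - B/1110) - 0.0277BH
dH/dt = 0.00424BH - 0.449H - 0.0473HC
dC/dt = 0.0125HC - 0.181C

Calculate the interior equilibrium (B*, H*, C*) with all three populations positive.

B* ≈ 475, H* ≈ 14.5, C* ≈ 33.1

From dC/dt = 0: 0.0125H* = 0.181, so H* = 14.5.
From dB/dt = 0: 0.701(1 - B*/1110) = 0.0277·14.5, giving B* = 1110·(1 - 0.572) = 475.
From dH/dt = 0: 0.00424·475 - 0.449 = 0.0473C*, so C* = 1.56/0.0473 = 33.1.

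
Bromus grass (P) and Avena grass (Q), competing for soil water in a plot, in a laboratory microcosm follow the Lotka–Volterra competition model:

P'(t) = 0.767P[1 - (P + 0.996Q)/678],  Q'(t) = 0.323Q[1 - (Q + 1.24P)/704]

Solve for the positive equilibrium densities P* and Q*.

Setting both brackets to zero gives the nullclines P + 0.996Q = 678 and 1.24P + Q = 704.
Substituting Q = 704 - 1.24P into the first: P(1 - 0.996·1.24) = 678 - 0.996·704.
So P* = -23.2/-0.235 = 98.6, and then Q* = 704 - 1.24·98.6 = 582.

P* ≈ 98.6, Q* ≈ 582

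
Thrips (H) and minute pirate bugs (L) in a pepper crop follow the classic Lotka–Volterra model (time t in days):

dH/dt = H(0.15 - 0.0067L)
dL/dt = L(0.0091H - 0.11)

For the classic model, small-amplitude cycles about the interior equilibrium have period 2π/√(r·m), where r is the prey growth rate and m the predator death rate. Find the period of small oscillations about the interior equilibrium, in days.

T ≈ 48.9 days

Here r = 0.15 and m = 0.11, so r·m = 0.0165.
ω = √0.0165 = 0.128 per day, hence T = 2π/ω ≈ 48.9 days.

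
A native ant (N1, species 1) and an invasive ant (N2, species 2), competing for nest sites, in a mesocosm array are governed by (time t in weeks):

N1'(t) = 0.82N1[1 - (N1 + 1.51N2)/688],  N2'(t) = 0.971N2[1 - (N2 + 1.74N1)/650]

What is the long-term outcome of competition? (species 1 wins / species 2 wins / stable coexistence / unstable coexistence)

Compare the nullcline intercepts: K1/α12 = 688/1.51 = 456 < K2 = 650; K2/α21 = 650/1.74 = 374 < K1 = 688.
Since both are reversed, neither can invade when rare; the interior point is a saddle.

unstable coexistence (outcome depends on initial conditions)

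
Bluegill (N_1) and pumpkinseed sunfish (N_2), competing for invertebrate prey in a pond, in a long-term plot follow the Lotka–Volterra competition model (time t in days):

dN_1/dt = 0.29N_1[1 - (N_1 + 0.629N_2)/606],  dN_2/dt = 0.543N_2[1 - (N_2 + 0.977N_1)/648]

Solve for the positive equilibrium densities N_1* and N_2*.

Setting both brackets to zero gives the nullclines N_1 + 0.629N_2 = 606 and 0.977N_1 + N_2 = 648.
Substituting N_2 = 648 - 0.977N_1 into the first: N_1(1 - 0.629·0.977) = 606 - 0.629·648.
So N_1* = 198/0.385 = 515, and then N_2* = 648 - 0.977·515 = 145.

N_1* ≈ 515, N_2* ≈ 145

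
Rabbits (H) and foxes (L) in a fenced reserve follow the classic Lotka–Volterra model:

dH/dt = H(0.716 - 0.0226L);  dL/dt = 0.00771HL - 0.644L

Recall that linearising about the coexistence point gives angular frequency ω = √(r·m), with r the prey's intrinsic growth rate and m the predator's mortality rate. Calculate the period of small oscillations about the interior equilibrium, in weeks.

Here r = 0.716 and m = 0.644, so r·m = 0.461.
ω = √0.461 = 0.679 per week, hence T = 2π/ω ≈ 9.25 weeks.

T ≈ 9.25 weeks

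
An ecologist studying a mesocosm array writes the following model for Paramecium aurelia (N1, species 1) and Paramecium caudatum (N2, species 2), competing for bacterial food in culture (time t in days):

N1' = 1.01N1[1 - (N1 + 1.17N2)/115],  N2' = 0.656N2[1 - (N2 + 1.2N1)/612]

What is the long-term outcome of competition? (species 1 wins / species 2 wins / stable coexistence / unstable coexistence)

species 2 excludes species 1

Compare the nullcline intercepts: K1/α12 = 115/1.17 = 98.3 < K2 = 612; K2/α21 = 612/1.2 = 510 > K1 = 115.
Since the inequalities point opposite ways, species 2 can invade but species 1 cannot.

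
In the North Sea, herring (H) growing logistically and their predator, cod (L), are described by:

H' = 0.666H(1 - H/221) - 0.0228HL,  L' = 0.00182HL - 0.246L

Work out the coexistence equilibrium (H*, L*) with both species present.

From dL/dt = 0 with L > 0: 0.00182H* = 0.246, so H* = 135.
Substitute into dH/dt = 0: 0.666(1 - 135/221) = 0.0228L*.
The bracket is 0.388, giving L* = 0.259/0.0228 = 11.3.

H* ≈ 135, L* ≈ 11.3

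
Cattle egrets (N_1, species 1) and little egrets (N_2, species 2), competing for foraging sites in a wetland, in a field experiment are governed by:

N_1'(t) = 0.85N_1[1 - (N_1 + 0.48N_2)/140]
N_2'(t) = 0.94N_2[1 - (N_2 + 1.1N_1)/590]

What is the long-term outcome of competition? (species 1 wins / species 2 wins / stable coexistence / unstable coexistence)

Compare the nullcline intercepts: K1/α12 = 140/0.48 = 292 < K2 = 590; K2/α21 = 590/1.1 = 536 > K1 = 140.
Since the inequalities point opposite ways, species 2 can invade but species 1 cannot.

species 2 excludes species 1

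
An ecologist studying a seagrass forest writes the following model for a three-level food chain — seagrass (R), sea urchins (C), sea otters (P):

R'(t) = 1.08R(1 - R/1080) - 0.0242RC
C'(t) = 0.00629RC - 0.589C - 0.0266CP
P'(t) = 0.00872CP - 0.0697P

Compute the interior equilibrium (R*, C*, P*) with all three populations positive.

R* ≈ 887, C* ≈ 7.99, P* ≈ 188

From dP/dt = 0: 0.00872C* = 0.0697, so C* = 7.99.
From dR/dt = 0: 1.08(1 - R*/1080) = 0.0242·7.99, giving R* = 1080·(1 - 0.179) = 887.
From dC/dt = 0: 0.00629·887 - 0.589 = 0.0266P*, so P* = 4.99/0.0266 = 188.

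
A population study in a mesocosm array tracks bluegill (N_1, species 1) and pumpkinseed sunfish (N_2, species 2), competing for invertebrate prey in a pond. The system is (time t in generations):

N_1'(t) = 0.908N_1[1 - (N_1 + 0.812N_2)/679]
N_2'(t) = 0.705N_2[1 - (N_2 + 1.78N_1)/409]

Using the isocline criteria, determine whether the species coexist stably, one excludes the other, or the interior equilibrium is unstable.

species 1 excludes species 2

Compare the nullcline intercepts: K1/α12 = 679/0.812 = 836 > K2 = 409; K2/α21 = 409/1.78 = 230 < K1 = 679.
Since the inequalities point opposite ways, species 1 can invade but species 2 cannot.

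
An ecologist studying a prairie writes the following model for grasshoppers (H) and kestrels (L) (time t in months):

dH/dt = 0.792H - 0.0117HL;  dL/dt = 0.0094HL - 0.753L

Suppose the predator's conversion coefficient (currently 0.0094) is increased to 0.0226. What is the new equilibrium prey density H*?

At the interior fixed point, setting dL/dt = 0 with L > 0 fixes H* = (predator death rate)/(HL coefficient) — independent of the other coefficients.
With the change, H* = 0.753/0.0226 = 33.3; it falls from 80.1.

H* ≈ 33.3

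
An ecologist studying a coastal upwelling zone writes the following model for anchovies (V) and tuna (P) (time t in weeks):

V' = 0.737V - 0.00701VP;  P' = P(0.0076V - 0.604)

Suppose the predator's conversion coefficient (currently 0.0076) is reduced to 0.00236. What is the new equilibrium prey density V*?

At the interior fixed point, setting dP/dt = 0 with P > 0 fixes V* = (predator death rate)/(VP coefficient) — independent of the other coefficients.
With the change, V* = 0.604/0.00236 = 256; it rises from 79.5.

V* ≈ 256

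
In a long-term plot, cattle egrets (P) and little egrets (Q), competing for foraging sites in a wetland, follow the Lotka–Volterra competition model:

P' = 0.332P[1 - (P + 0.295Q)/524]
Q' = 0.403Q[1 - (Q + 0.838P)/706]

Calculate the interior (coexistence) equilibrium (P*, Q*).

Setting both brackets to zero gives the nullclines P + 0.295Q = 524 and 0.838P + Q = 706.
Substituting Q = 706 - 0.838P into the first: P(1 - 0.295·0.838) = 524 - 0.295·706.
So P* = 316/0.753 = 419, and then Q* = 706 - 0.838·419 = 355.

P* ≈ 419, Q* ≈ 355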